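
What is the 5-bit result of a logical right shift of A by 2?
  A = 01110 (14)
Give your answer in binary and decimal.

Logical shift right by 2: drop the bottom 2 bit(s), prepend 2 zero(s) on the left.
  01110  ->  keep [011], discard [10], prepend 00
= 00011

Answer: 00011 (3)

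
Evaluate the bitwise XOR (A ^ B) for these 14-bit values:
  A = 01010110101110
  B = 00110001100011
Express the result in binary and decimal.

Apply ^ to each column (1 where bits differ):
  01010110101110
^ 00110001100011
----------------
  01100111001101

Answer: 01100111001101 (6605)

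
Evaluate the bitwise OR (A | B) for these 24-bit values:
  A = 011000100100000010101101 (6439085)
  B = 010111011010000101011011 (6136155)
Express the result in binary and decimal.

Apply | to each column (1 where either bit is 1):
  011000100100000010101101
| 010111011010000101011011
--------------------------
  011111111110000111111111

Answer: 011111111110000111111111 (8380927)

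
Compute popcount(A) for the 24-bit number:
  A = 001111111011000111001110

001111111011000111001110
1-bits at positions (from bit 0 = LSB): 1, 2, 3, 6, 7, 8, 12, 13, 15, 16, 17, 18, 19, 20, 21
Count = 15

Answer: 15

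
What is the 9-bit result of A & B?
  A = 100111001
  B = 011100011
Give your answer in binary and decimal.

Apply & to each column (1 only where both bits are 1):
  100111001
& 011100011
-----------
  000100001

Answer: 000100001 (33)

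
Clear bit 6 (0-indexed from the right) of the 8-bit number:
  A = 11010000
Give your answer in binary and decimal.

Mask = ~(1 << 6) = 10111111
Bit 6 of A is 1, so AND-ing with the mask clears it to 0.
  11010000
& 10111111
----------
  10010000

Answer: 10010000 (144)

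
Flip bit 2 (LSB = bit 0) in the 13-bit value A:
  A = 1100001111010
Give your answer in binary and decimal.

Mask = 1 << 2 = 0000000000100
Bit 2 of A is 0; XOR with the mask flips it to 1.
  1100001111010
^ 0000000000100
---------------
  1100001111110

Answer: 1100001111110 (6270)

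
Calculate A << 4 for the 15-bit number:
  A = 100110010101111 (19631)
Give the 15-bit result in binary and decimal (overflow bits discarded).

Shift left by 4: drop the top 4 bit(s), append 4 zero(s) on the right.
  100110010101111  ->  discard [1001], keep [10010101111], append 0000
= 100101011110000

Answer: 100101011110000 (19184)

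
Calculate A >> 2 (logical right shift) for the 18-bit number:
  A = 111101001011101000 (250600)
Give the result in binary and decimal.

Logical shift right by 2: drop the bottom 2 bit(s), prepend 2 zero(s) on the left.
  111101001011101000  ->  keep [1111010010111010], discard [00], prepend 00
= 001111010010111010

Answer: 001111010010111010 (62650)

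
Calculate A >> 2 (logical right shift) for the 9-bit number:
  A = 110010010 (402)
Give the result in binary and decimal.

Logical shift right by 2: drop the bottom 2 bit(s), prepend 2 zero(s) on the left.
  110010010  ->  keep [1100100], discard [10], prepend 00
= 001100100

Answer: 001100100 (100)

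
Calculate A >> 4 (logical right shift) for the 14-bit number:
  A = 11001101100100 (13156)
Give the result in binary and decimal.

Logical shift right by 4: drop the bottom 4 bit(s), prepend 4 zero(s) on the left.
  11001101100100  ->  keep [1100110110], discard [0100], prepend 0000
= 00001100110110

Answer: 00001100110110 (822)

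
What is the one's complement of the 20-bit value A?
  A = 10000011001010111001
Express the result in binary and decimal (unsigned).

Flip each bit (0->1, 1->0):
  10000011001010111001
  01111100110101000110

Answer: 01111100110101000110 (511302)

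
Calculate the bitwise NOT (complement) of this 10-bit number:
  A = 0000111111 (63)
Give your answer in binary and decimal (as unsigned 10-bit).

Flip each bit (0->1, 1->0):
  0000111111
  1111000000

Answer: 1111000000 (960)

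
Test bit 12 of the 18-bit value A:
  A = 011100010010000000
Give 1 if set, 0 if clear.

Bit 12 is the 13th from the right.
  011100010010000000
       ^
That bit is 0.

Answer: 0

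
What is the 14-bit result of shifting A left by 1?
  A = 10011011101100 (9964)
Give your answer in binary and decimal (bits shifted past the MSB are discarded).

Shift left by 1: drop the top 1 bit(s), append 1 zero(s) on the right.
  10011011101100  ->  discard [1], keep [0011011101100], append 0
= 00110111011000

Answer: 00110111011000 (3544)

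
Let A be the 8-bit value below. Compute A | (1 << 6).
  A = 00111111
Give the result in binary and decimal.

Mask = 1 << 6 = 01000000
Bit 6 of A is 0, so OR-ing with the mask flips it to 1.
  00111111
| 01000000
----------
  01111111

Answer: 01111111 (127)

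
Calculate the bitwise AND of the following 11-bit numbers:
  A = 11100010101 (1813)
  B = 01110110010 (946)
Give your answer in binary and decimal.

Apply & to each column (1 only where both bits are 1):
  11100010101
& 01110110010
-------------
  01100010000

Answer: 01100010000 (784)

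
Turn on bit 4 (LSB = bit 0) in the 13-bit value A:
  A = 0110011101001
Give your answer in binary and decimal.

Mask = 1 << 4 = 0000000010000
Bit 4 of A is 0, so OR-ing with the mask flips it to 1.
  0110011101001
| 0000000010000
---------------
  0110011111001

Answer: 0110011111001 (3321)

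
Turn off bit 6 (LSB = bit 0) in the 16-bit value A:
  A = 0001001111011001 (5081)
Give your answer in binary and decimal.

Mask = ~(1 << 6) = 1111111110111111
Bit 6 of A is 1, so AND-ing with the mask clears it to 0.
  0001001111011001
& 1111111110111111
------------------
  0001001110011001

Answer: 0001001110011001 (5017)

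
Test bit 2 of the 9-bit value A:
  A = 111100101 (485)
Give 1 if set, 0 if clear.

Bit 2 is the 3rd from the right.
  111100101
        ^
That bit is 1.

Answer: 1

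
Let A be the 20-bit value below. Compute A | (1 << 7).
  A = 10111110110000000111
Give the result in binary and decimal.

Mask = 1 << 7 = 00000000000010000000
Bit 7 of A is 0, so OR-ing with the mask flips it to 1.
  10111110110000000111
| 00000000000010000000
----------------------
  10111110110010000111

Answer: 10111110110010000111 (781447)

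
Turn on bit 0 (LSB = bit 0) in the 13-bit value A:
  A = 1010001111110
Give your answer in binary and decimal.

Mask = 1 << 0 = 0000000000001
Bit 0 of A is 0, so OR-ing with the mask flips it to 1.
  1010001111110
| 0000000000001
---------------
  1010001111111

Answer: 1010001111111 (5247)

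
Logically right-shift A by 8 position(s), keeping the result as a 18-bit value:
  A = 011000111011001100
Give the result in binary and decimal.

Logical shift right by 8: drop the bottom 8 bit(s), prepend 8 zero(s) on the left.
  011000111011001100  ->  keep [0110001110], discard [11001100], prepend 00000000
= 000000000110001110

Answer: 000000000110001110 (398)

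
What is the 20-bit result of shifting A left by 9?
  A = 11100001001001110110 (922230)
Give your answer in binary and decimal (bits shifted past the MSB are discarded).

Shift left by 9: drop the top 9 bit(s), append 9 zero(s) on the right.
  11100001001001110110  ->  discard [111000010], keep [01001110110], append 000000000
= 01001110110000000000

Answer: 01001110110000000000 (322560)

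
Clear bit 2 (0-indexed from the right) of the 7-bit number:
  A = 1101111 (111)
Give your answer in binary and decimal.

Mask = ~(1 << 2) = 1111011
Bit 2 of A is 1, so AND-ing with the mask clears it to 0.
  1101111
& 1111011
---------
  1101011

Answer: 1101011 (107)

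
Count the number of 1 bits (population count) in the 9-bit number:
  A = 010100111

010100111
1-bits at positions (from bit 0 = LSB): 0, 1, 2, 5, 7
Count = 5

Answer: 5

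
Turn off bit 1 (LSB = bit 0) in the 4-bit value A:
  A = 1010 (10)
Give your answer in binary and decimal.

Mask = ~(1 << 1) = 1101
Bit 1 of A is 1, so AND-ing with the mask clears it to 0.
  1010
& 1101
------
  1000

Answer: 1000 (8)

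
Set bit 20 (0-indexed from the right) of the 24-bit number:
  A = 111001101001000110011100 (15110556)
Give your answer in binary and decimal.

Mask = 1 << 20 = 000100000000000000000000
Bit 20 of A is 0, so OR-ing with the mask flips it to 1.
  111001101001000110011100
| 000100000000000000000000
--------------------------
  111101101001000110011100

Answer: 111101101001000110011100 (16159132)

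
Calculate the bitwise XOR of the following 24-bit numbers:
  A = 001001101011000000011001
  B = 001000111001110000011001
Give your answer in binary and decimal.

Apply ^ to each column (1 where bits differ):
  001001101011000000011001
^ 001000111001110000011001
--------------------------
  000001010010110000000000

Answer: 000001010010110000000000 (338944)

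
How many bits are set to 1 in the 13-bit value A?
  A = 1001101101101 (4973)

1001101101101
1-bits at positions (from bit 0 = LSB): 0, 2, 3, 5, 6, 8, 9, 12
Count = 8

Answer: 8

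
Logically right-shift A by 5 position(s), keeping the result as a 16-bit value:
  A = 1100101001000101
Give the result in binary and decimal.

Logical shift right by 5: drop the bottom 5 bit(s), prepend 5 zero(s) on the left.
  1100101001000101  ->  keep [11001010010], discard [00101], prepend 00000
= 0000011001010010

Answer: 0000011001010010 (1618)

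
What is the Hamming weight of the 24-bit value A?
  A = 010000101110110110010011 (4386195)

010000101110110110010011
1-bits at positions (from bit 0 = LSB): 0, 1, 4, 7, 8, 10, 11, 13, 14, 15, 17, 22
Count = 12

Answer: 12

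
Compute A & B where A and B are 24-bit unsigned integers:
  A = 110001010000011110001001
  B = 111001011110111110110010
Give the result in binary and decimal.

Apply & to each column (1 only where both bits are 1):
  110001010000011110001001
& 111001011110111110110010
--------------------------
  110001010000011110000000

Answer: 110001010000011110000000 (12912512)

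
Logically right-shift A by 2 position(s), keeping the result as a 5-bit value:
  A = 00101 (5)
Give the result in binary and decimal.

Logical shift right by 2: drop the bottom 2 bit(s), prepend 2 zero(s) on the left.
  00101  ->  keep [001], discard [01], prepend 00
= 00001

Answer: 00001 (1)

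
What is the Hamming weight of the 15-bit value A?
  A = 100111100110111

100111100110111
1-bits at positions (from bit 0 = LSB): 0, 1, 2, 4, 5, 8, 9, 10, 11, 14
Count = 10

Answer: 10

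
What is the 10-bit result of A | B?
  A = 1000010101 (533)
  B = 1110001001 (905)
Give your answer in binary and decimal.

Apply | to each column (1 where either bit is 1):
  1000010101
| 1110001001
------------
  1110011101

Answer: 1110011101 (925)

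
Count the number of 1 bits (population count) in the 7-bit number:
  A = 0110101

0110101
1-bits at positions (from bit 0 = LSB): 0, 2, 4, 5
Count = 4

Answer: 4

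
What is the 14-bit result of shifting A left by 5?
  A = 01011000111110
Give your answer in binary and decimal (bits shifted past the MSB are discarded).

Shift left by 5: drop the top 5 bit(s), append 5 zero(s) on the right.
  01011000111110  ->  discard [01011], keep [000111110], append 00000
= 00011111000000

Answer: 00011111000000 (1984)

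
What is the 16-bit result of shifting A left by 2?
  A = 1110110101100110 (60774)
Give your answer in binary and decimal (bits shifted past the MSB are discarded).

Shift left by 2: drop the top 2 bit(s), append 2 zero(s) on the right.
  1110110101100110  ->  discard [11], keep [10110101100110], append 00
= 1011010110011000

Answer: 1011010110011000 (46488)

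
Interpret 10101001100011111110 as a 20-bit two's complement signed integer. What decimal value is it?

MSB is 1, so the value is negative. Find the magnitude:
1. Invert bits:  01010110011100000001
2. Add 1:        01010110011100000010  = 354050
3. Apply sign:   -354050

Answer: -354050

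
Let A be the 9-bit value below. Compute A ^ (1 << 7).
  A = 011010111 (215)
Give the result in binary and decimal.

Mask = 1 << 7 = 010000000
Bit 7 of A is 1; XOR with the mask flips it to 0.
  011010111
^ 010000000
-----------
  001010111

Answer: 001010111 (87)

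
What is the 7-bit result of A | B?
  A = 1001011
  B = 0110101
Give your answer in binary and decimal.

Apply | to each column (1 where either bit is 1):
  1001011
| 0110101
---------
  1111111

Answer: 1111111 (127)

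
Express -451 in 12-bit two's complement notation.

1. Binary of +451:  000111000011
2. Invert bits:     111000111100
3. Add 1:           111000111101

Answer: 111000111101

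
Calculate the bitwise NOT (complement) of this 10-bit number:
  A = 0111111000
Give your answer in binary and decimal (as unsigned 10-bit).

Flip each bit (0->1, 1->0):
  0111111000
  1000000111

Answer: 1000000111 (519)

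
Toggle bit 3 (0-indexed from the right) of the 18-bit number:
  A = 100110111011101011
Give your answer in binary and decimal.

Mask = 1 << 3 = 000000000000001000
Bit 3 of A is 1; XOR with the mask flips it to 0.
  100110111011101011
^ 000000000000001000
--------------------
  100110111011100011

Answer: 100110111011100011 (159459)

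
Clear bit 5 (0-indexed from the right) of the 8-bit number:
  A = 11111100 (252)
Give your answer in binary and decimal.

Mask = ~(1 << 5) = 11011111
Bit 5 of A is 1, so AND-ing with the mask clears it to 0.
  11111100
& 11011111
----------
  11011100

Answer: 11011100 (220)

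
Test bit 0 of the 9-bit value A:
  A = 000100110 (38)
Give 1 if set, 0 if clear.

Bit 0 is the 1st from the right.
  000100110
          ^
That bit is 0.

Answer: 0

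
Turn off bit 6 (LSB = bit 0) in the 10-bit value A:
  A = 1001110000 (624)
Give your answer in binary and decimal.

Mask = ~(1 << 6) = 1110111111
Bit 6 of A is 1, so AND-ing with the mask clears it to 0.
  1001110000
& 1110111111
------------
  1000110000

Answer: 1000110000 (560)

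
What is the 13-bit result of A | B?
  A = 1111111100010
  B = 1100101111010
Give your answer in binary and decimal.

Apply | to each column (1 where either bit is 1):
  1111111100010
| 1100101111010
---------------
  1111111111010

Answer: 1111111111010 (8186)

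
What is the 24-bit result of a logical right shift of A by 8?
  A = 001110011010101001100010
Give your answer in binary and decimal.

Logical shift right by 8: drop the bottom 8 bit(s), prepend 8 zero(s) on the left.
  001110011010101001100010  ->  keep [0011100110101010], discard [01100010], prepend 00000000
= 000000000011100110101010

Answer: 000000000011100110101010 (14762)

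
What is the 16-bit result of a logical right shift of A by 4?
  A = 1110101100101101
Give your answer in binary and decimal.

Logical shift right by 4: drop the bottom 4 bit(s), prepend 4 zero(s) on the left.
  1110101100101101  ->  keep [111010110010], discard [1101], prepend 0000
= 0000111010110010

Answer: 0000111010110010 (3762)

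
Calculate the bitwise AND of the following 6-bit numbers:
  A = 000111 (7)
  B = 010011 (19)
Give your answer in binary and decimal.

Apply & to each column (1 only where both bits are 1):
  000111
& 010011
--------
  000011

Answer: 000011 (3)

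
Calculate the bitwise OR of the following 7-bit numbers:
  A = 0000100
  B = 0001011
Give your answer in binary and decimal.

Apply | to each column (1 where either bit is 1):
  0000100
| 0001011
---------
  0001111

Answer: 0001111 (15)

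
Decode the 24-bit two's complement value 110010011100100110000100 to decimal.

MSB is 1, so the value is negative. Find the magnitude:
1. Invert bits:  001101100011011001111011
2. Add 1:        001101100011011001111100  = 3552892
3. Apply sign:   -3552892

Answer: -3552892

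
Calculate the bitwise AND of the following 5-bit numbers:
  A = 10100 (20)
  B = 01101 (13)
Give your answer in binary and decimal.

Apply & to each column (1 only where both bits are 1):
  10100
& 01101
-------
  00100

Answer: 00100 (4)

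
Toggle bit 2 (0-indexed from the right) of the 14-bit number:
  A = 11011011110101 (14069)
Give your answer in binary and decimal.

Mask = 1 << 2 = 00000000000100
Bit 2 of A is 1; XOR with the mask flips it to 0.
  11011011110101
^ 00000000000100
----------------
  11011011110001

Answer: 11011011110001 (14065)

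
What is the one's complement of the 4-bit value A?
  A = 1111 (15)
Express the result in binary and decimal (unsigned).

Flip each bit (0->1, 1->0):
  1111
  0000

Answer: 0000 (0)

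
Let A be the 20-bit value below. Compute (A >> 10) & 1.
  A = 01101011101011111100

Bit 10 is the 11th from the right.
  01101011101011111100
           ^
That bit is 0.

Answer: 0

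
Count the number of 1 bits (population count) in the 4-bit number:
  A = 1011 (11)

1011
1-bits at positions (from bit 0 = LSB): 0, 1, 3
Count = 3

Answer: 3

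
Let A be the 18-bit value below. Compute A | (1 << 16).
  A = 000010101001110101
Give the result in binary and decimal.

Mask = 1 << 16 = 010000000000000000
Bit 16 of A is 0, so OR-ing with the mask flips it to 1.
  000010101001110101
| 010000000000000000
--------------------
  010010101001110101

Answer: 010010101001110101 (76405)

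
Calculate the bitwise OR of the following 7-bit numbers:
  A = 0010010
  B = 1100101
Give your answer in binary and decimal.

Apply | to each column (1 where either bit is 1):
  0010010
| 1100101
---------
  1110111

Answer: 1110111 (119)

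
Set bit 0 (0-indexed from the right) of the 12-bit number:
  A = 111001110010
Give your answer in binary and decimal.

Mask = 1 << 0 = 000000000001
Bit 0 of A is 0, so OR-ing with the mask flips it to 1.
  111001110010
| 000000000001
--------------
  111001110011

Answer: 111001110011 (3699)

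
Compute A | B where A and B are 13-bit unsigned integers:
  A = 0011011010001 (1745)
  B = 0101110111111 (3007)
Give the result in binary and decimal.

Apply | to each column (1 where either bit is 1):
  0011011010001
| 0101110111111
---------------
  0111111111111

Answer: 0111111111111 (4095)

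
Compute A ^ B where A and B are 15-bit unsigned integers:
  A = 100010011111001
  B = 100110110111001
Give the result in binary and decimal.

Apply ^ to each column (1 where bits differ):
  100010011111001
^ 100110110111001
-----------------
  000100101000000

Answer: 000100101000000 (2368)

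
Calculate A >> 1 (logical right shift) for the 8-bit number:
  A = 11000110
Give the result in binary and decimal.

Logical shift right by 1: drop the bottom 1 bit(s), prepend 1 zero(s) on the left.
  11000110  ->  keep [1100011], discard [0], prepend 0
= 01100011

Answer: 01100011 (99)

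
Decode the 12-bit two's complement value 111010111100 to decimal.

MSB is 1, so the value is negative. Find the magnitude:
1. Invert bits:  000101000011
2. Add 1:        000101000100  = 324
3. Apply sign:   -324

Answer: -324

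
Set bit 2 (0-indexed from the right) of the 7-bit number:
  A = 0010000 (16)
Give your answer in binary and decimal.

Mask = 1 << 2 = 0000100
Bit 2 of A is 0, so OR-ing with the mask flips it to 1.
  0010000
| 0000100
---------
  0010100

Answer: 0010100 (20)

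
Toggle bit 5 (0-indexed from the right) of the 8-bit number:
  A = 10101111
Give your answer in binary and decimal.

Mask = 1 << 5 = 00100000
Bit 5 of A is 1; XOR with the mask flips it to 0.
  10101111
^ 00100000
----------
  10001111

Answer: 10001111 (143)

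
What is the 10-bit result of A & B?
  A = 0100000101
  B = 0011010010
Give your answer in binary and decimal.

Apply & to each column (1 only where both bits are 1):
  0100000101
& 0011010010
------------
  0000000000

Answer: 0000000000 (0)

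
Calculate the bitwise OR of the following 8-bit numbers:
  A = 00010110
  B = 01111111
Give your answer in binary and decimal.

Apply | to each column (1 where either bit is 1):
  00010110
| 01111111
----------
  01111111

Answer: 01111111 (127)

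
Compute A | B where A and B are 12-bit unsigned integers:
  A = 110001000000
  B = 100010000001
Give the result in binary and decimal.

Apply | to each column (1 where either bit is 1):
  110001000000
| 100010000001
--------------
  110011000001

Answer: 110011000001 (3265)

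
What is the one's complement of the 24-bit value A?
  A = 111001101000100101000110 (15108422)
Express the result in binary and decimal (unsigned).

Flip each bit (0->1, 1->0):
  111001101000100101000110
  000110010111011010111001

Answer: 000110010111011010111001 (1668793)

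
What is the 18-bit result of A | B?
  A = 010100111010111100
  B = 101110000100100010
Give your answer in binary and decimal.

Apply | to each column (1 where either bit is 1):
  010100111010111100
| 101110000100100010
--------------------
  111110111110111110

Answer: 111110111110111110 (257982)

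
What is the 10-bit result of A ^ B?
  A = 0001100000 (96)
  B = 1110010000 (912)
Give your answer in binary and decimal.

Apply ^ to each column (1 where bits differ):
  0001100000
^ 1110010000
------------
  1111110000

Answer: 1111110000 (1008)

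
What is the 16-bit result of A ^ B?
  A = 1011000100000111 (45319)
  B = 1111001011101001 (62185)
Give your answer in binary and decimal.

Apply ^ to each column (1 where bits differ):
  1011000100000111
^ 1111001011101001
------------------
  0100001111101110

Answer: 0100001111101110 (17390)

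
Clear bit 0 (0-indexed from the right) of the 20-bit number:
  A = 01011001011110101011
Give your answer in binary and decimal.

Mask = ~(1 << 0) = 11111111111111111110
Bit 0 of A is 1, so AND-ing with the mask clears it to 0.
  01011001011110101011
& 11111111111111111110
----------------------
  01011001011110101010

Answer: 01011001011110101010 (366506)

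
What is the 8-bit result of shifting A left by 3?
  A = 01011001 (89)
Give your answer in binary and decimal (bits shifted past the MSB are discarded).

Shift left by 3: drop the top 3 bit(s), append 3 zero(s) on the right.
  01011001  ->  discard [010], keep [11001], append 000
= 11001000

Answer: 11001000 (200)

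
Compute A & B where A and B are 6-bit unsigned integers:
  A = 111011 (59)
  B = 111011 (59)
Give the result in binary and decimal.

Apply & to each column (1 only where both bits are 1):
  111011
& 111011
--------
  111011

Answer: 111011 (59)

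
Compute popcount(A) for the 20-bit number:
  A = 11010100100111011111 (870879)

11010100100111011111
1-bits at positions (from bit 0 = LSB): 0, 1, 2, 3, 4, 6, 7, 8, 11, 14, 16, 18, 19
Count = 13

Answer: 13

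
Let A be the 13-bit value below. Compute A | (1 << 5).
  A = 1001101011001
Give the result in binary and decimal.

Mask = 1 << 5 = 0000000100000
Bit 5 of A is 0, so OR-ing with the mask flips it to 1.
  1001101011001
| 0000000100000
---------------
  1001101111001

Answer: 1001101111001 (4985)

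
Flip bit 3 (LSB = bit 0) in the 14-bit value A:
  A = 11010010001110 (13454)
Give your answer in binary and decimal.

Mask = 1 << 3 = 00000000001000
Bit 3 of A is 1; XOR with the mask flips it to 0.
  11010010001110
^ 00000000001000
----------------
  11010010000110

Answer: 11010010000110 (13446)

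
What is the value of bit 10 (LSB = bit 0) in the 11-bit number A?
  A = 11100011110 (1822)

Bit 10 is the 11th from the right.
  11100011110
  ^
That bit is 1.

Answer: 1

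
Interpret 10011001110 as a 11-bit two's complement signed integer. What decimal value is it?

MSB is 1, so the value is negative. Find the magnitude:
1. Invert bits:  01100110001
2. Add 1:        01100110010  = 818
3. Apply sign:   -818

Answer: -818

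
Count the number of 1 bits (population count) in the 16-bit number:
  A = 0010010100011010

0010010100011010
1-bits at positions (from bit 0 = LSB): 1, 3, 4, 8, 10, 13
Count = 6

Answer: 6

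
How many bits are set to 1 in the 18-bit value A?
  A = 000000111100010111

000000111100010111
1-bits at positions (from bit 0 = LSB): 0, 1, 2, 4, 8, 9, 10, 11
Count = 8

Answer: 8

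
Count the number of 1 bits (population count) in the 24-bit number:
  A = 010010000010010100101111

010010000010010100101111
1-bits at positions (from bit 0 = LSB): 0, 1, 2, 3, 5, 8, 10, 13, 19, 22
Count = 10

Answer: 10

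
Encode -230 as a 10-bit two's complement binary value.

1. Binary of +230:  0011100110
2. Invert bits:     1100011001
3. Add 1:           1100011010

Answer: 1100011010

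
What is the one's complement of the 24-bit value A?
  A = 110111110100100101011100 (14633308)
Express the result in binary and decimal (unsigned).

Flip each bit (0->1, 1->0):
  110111110100100101011100
  001000001011011010100011

Answer: 001000001011011010100011 (2143907)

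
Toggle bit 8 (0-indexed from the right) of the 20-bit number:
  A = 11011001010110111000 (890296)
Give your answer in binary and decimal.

Mask = 1 << 8 = 00000000000100000000
Bit 8 of A is 1; XOR with the mask flips it to 0.
  11011001010110111000
^ 00000000000100000000
----------------------
  11011001010010111000

Answer: 11011001010010111000 (890040)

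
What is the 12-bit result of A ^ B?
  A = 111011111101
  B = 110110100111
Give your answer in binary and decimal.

Apply ^ to each column (1 where bits differ):
  111011111101
^ 110110100111
--------------
  001101011010

Answer: 001101011010 (858)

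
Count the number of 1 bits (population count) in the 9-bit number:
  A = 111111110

111111110
1-bits at positions (from bit 0 = LSB): 1, 2, 3, 4, 5, 6, 7, 8
Count = 8

Answer: 8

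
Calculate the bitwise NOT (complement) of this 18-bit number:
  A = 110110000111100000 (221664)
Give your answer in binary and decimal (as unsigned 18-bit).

Flip each bit (0->1, 1->0):
  110110000111100000
  001001111000011111

Answer: 001001111000011111 (40479)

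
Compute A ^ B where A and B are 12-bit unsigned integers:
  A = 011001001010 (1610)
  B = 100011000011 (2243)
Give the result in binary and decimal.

Apply ^ to each column (1 where bits differ):
  011001001010
^ 100011000011
--------------
  111010001001

Answer: 111010001001 (3721)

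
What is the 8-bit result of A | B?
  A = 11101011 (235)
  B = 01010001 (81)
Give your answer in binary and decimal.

Apply | to each column (1 where either bit is 1):
  11101011
| 01010001
----------
  11111011

Answer: 11111011 (251)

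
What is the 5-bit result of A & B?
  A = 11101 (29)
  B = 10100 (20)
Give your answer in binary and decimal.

Apply & to each column (1 only where both bits are 1):
  11101
& 10100
-------
  10100

Answer: 10100 (20)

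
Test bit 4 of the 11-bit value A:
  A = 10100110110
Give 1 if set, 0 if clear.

Bit 4 is the 5th from the right.
  10100110110
        ^
That bit is 1.

Answer: 1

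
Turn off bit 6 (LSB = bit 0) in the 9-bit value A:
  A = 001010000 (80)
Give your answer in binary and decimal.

Mask = ~(1 << 6) = 110111111
Bit 6 of A is 1, so AND-ing with the mask clears it to 0.
  001010000
& 110111111
-----------
  000010000

Answer: 000010000 (16)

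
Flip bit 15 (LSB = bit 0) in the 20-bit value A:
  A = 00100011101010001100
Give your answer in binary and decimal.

Mask = 1 << 15 = 00001000000000000000
Bit 15 of A is 0; XOR with the mask flips it to 1.
  00100011101010001100
^ 00001000000000000000
----------------------
  00101011101010001100

Answer: 00101011101010001100 (178828)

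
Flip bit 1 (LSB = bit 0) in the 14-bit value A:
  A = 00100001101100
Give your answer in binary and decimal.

Mask = 1 << 1 = 00000000000010
Bit 1 of A is 0; XOR with the mask flips it to 1.
  00100001101100
^ 00000000000010
----------------
  00100001101110

Answer: 00100001101110 (2158)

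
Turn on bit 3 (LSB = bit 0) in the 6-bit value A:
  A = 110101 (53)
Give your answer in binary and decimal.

Mask = 1 << 3 = 001000
Bit 3 of A is 0, so OR-ing with the mask flips it to 1.
  110101
| 001000
--------
  111101

Answer: 111101 (61)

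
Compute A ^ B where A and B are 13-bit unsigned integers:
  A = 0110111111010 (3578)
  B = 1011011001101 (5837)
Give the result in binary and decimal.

Apply ^ to each column (1 where bits differ):
  0110111111010
^ 1011011001101
---------------
  1101100110111

Answer: 1101100110111 (6967)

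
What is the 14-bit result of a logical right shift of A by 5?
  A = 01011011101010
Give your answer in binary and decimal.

Logical shift right by 5: drop the bottom 5 bit(s), prepend 5 zero(s) on the left.
  01011011101010  ->  keep [010110111], discard [01010], prepend 00000
= 00000010110111

Answer: 00000010110111 (183)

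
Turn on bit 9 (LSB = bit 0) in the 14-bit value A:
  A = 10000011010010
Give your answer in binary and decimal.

Mask = 1 << 9 = 00001000000000
Bit 9 of A is 0, so OR-ing with the mask flips it to 1.
  10000011010010
| 00001000000000
----------------
  10001011010010

Answer: 10001011010010 (8914)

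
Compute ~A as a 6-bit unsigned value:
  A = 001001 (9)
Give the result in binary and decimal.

Flip each bit (0->1, 1->0):
  001001
  110110

Answer: 110110 (54)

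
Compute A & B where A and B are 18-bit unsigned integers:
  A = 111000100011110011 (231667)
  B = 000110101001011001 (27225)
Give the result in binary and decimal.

Apply & to each column (1 only where both bits are 1):
  111000100011110011
& 000110101001011001
--------------------
  000000100001010001

Answer: 000000100001010001 (2129)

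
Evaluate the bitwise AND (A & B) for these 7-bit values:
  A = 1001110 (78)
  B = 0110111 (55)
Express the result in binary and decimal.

Apply & to each column (1 only where both bits are 1):
  1001110
& 0110111
---------
  0000110

Answer: 0000110 (6)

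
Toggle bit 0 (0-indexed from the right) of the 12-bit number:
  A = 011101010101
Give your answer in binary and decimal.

Mask = 1 << 0 = 000000000001
Bit 0 of A is 1; XOR with the mask flips it to 0.
  011101010101
^ 000000000001
--------------
  011101010100

Answer: 011101010100 (1876)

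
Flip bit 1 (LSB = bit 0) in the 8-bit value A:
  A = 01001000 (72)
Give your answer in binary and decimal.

Mask = 1 << 1 = 00000010
Bit 1 of A is 0; XOR with the mask flips it to 1.
  01001000
^ 00000010
----------
  01001010

Answer: 01001010 (74)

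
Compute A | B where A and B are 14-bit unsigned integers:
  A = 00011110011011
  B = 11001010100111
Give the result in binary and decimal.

Apply | to each column (1 where either bit is 1):
  00011110011011
| 11001010100111
----------------
  11011110111111

Answer: 11011110111111 (14271)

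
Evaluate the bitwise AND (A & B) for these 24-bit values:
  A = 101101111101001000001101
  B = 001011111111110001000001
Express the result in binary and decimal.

Apply & to each column (1 only where both bits are 1):
  101101111101001000001101
& 001011111111110001000001
--------------------------
  001001111101000000000001

Answer: 001001111101000000000001 (2609153)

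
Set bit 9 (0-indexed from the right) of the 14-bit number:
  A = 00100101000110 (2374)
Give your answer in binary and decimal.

Mask = 1 << 9 = 00001000000000
Bit 9 of A is 0, so OR-ing with the mask flips it to 1.
  00100101000110
| 00001000000000
----------------
  00101101000110

Answer: 00101101000110 (2886)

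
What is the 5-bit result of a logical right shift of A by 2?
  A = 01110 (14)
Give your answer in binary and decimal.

Logical shift right by 2: drop the bottom 2 bit(s), prepend 2 zero(s) on the left.
  01110  ->  keep [011], discard [10], prepend 00
= 00011

Answer: 00011 (3)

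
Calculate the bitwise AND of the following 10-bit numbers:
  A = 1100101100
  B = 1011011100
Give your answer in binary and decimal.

Apply & to each column (1 only where both bits are 1):
  1100101100
& 1011011100
------------
  1000001100

Answer: 1000001100 (524)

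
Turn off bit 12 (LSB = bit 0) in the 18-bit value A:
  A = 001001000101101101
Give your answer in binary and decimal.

Mask = ~(1 << 12) = 111110111111111111
Bit 12 of A is 1, so AND-ing with the mask clears it to 0.
  001001000101101101
& 111110111111111111
--------------------
  001000000101101101

Answer: 001000000101101101 (33133)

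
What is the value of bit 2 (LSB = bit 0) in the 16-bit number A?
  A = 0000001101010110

Bit 2 is the 3rd from the right.
  0000001101010110
               ^
That bit is 1.

Answer: 1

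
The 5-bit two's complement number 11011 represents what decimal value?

MSB is 1, so the value is negative. Find the magnitude:
1. Invert bits:  00100
2. Add 1:        00101  = 5
3. Apply sign:   -5

Answer: -5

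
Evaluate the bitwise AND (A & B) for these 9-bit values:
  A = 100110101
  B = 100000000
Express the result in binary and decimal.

Apply & to each column (1 only where both bits are 1):
  100110101
& 100000000
-----------
  100000000

Answer: 100000000 (256)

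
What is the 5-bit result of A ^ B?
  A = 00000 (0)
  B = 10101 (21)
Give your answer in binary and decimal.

Apply ^ to each column (1 where bits differ):
  00000
^ 10101
-------
  10101

Answer: 10101 (21)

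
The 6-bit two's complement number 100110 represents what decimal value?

MSB is 1, so the value is negative. Find the magnitude:
1. Invert bits:  011001
2. Add 1:        011010  = 26
3. Apply sign:   -26

Answer: -26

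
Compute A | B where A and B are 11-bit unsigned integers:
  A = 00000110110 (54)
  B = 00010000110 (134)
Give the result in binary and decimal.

Apply | to each column (1 where either bit is 1):
  00000110110
| 00010000110
-------------
  00010110110

Answer: 00010110110 (182)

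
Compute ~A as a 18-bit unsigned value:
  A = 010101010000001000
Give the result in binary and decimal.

Flip each bit (0->1, 1->0):
  010101010000001000
  101010101111110111

Answer: 101010101111110111 (175095)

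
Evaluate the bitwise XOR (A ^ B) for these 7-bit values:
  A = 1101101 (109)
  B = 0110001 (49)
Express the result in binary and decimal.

Apply ^ to each column (1 where bits differ):
  1101101
^ 0110001
---------
  1011100

Answer: 1011100 (92)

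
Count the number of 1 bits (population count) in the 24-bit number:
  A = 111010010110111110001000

111010010110111110001000
1-bits at positions (from bit 0 = LSB): 3, 7, 8, 9, 10, 11, 13, 14, 16, 19, 21, 22, 23
Count = 13

Answer: 13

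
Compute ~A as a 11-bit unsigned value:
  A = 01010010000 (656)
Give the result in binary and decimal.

Flip each bit (0->1, 1->0):
  01010010000
  10101101111

Answer: 10101101111 (1391)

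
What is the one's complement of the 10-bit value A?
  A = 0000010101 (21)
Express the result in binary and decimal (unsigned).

Flip each bit (0->1, 1->0):
  0000010101
  1111101010

Answer: 1111101010 (1002)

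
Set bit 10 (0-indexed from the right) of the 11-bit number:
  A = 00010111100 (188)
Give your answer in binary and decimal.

Mask = 1 << 10 = 10000000000
Bit 10 of A is 0, so OR-ing with the mask flips it to 1.
  00010111100
| 10000000000
-------------
  10010111100

Answer: 10010111100 (1212)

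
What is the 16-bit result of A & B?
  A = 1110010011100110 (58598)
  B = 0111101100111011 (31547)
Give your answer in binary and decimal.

Apply & to each column (1 only where both bits are 1):
  1110010011100110
& 0111101100111011
------------------
  0110000000100010

Answer: 0110000000100010 (24610)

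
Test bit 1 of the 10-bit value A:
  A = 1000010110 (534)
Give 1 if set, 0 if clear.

Bit 1 is the 2nd from the right.
  1000010110
          ^
That bit is 1.

Answer: 1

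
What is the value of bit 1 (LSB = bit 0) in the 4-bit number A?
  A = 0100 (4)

Bit 1 is the 2nd from the right.
  0100
    ^
That bit is 0.

Answer: 0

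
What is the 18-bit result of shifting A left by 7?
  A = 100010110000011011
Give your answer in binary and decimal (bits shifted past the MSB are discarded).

Shift left by 7: drop the top 7 bit(s), append 7 zero(s) on the right.
  100010110000011011  ->  discard [1000101], keep [10000011011], append 0000000
= 100000110110000000

Answer: 100000110110000000 (134528)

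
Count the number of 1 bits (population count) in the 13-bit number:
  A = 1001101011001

1001101011001
1-bits at positions (from bit 0 = LSB): 0, 3, 4, 6, 8, 9, 12
Count = 7

Answer: 7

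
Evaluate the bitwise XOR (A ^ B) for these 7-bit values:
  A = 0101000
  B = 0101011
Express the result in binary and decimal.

Apply ^ to each column (1 where bits differ):
  0101000
^ 0101011
---------
  0000011

Answer: 0000011 (3)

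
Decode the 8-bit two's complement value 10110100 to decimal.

MSB is 1, so the value is negative. Find the magnitude:
1. Invert bits:  01001011
2. Add 1:        01001100  = 76
3. Apply sign:   -76

Answer: -76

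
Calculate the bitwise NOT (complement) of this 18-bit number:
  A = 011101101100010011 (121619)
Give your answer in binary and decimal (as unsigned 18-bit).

Flip each bit (0->1, 1->0):
  011101101100010011
  100010010011101100

Answer: 100010010011101100 (140524)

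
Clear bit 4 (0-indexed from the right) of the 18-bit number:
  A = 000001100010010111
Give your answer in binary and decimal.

Mask = ~(1 << 4) = 111111111111101111
Bit 4 of A is 1, so AND-ing with the mask clears it to 0.
  000001100010010111
& 111111111111101111
--------------------
  000001100010000111

Answer: 000001100010000111 (6279)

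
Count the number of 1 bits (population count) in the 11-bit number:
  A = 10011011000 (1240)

10011011000
1-bits at positions (from bit 0 = LSB): 3, 4, 6, 7, 10
Count = 5

Answer: 5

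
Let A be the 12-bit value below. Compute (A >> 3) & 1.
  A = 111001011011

Bit 3 is the 4th from the right.
  111001011011
          ^
That bit is 1.

Answer: 1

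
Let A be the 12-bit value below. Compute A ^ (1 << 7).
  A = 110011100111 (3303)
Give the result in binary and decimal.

Mask = 1 << 7 = 000010000000
Bit 7 of A is 1; XOR with the mask flips it to 0.
  110011100111
^ 000010000000
--------------
  110001100111

Answer: 110001100111 (3175)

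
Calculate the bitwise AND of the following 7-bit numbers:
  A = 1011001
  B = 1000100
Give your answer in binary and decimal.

Apply & to each column (1 only where both bits are 1):
  1011001
& 1000100
---------
  1000000

Answer: 1000000 (64)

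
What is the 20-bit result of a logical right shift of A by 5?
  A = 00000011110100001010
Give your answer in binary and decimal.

Logical shift right by 5: drop the bottom 5 bit(s), prepend 5 zero(s) on the left.
  00000011110100001010  ->  keep [000000111101000], discard [01010], prepend 00000
= 00000000000111101000

Answer: 00000000000111101000 (488)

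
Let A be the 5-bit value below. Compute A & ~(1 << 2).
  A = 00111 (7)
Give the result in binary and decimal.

Mask = ~(1 << 2) = 11011
Bit 2 of A is 1, so AND-ing with the mask clears it to 0.
  00111
& 11011
-------
  00011

Answer: 00011 (3)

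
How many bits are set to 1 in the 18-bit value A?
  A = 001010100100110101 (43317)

001010100100110101
1-bits at positions (from bit 0 = LSB): 0, 2, 4, 5, 8, 11, 13, 15
Count = 8

Answer: 8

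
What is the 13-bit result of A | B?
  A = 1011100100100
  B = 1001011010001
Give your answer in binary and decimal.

Apply | to each column (1 where either bit is 1):
  1011100100100
| 1001011010001
---------------
  1011111110101

Answer: 1011111110101 (6133)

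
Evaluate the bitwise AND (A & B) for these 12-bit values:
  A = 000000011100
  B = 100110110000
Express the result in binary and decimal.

Apply & to each column (1 only where both bits are 1):
  000000011100
& 100110110000
--------------
  000000010000

Answer: 000000010000 (16)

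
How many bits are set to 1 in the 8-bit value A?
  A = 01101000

01101000
1-bits at positions (from bit 0 = LSB): 3, 5, 6
Count = 3

Answer: 3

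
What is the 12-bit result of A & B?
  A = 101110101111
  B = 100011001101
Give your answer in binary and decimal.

Apply & to each column (1 only where both bits are 1):
  101110101111
& 100011001101
--------------
  100010001101

Answer: 100010001101 (2189)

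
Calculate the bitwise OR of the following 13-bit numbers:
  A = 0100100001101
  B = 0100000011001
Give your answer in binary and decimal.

Apply | to each column (1 where either bit is 1):
  0100100001101
| 0100000011001
---------------
  0100100011101

Answer: 0100100011101 (2333)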